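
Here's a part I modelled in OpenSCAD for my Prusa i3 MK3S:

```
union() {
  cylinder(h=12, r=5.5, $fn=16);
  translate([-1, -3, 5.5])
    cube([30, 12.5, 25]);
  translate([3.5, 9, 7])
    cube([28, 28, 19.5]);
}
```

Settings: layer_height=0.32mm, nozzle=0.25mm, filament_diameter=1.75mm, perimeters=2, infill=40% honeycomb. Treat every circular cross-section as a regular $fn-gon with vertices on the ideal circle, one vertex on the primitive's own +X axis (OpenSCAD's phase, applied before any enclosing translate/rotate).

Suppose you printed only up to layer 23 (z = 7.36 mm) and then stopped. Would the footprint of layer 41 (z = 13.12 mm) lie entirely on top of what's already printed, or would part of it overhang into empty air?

entirely on top

Compare the two slices. At z = 7.36: the r=5.5 cylinder contributes a regular 16-gon of circumradius 5.5 (area = (16/2)·5.500²·sin(360°/16) = 92.61 mm²); the 30×12.5 cube at (-1, -3) contributes its full rectangle (area 375.00 mm²); the cube at (3.5, 9) (footprint 28×28) is included at this height (area 784.00 mm²); Taking the union: the regions partially overlap — summed areas 1251.61 mm² minus the doubly-counted overlap 59.72 mm² gives 1191.89 mm² — area = 1191.89 mm². At z = 13.12: the cylinder does not reach this height (z outside [0, 12]); the cube at (-1, -3) (footprint 30×12.5) is included at this height (area 375.00 mm²); the cube at (3.5, 9) (footprint 28×28) is included at this height (area 784.00 mm²); Combining (union): the regions partially overlap — summed areas 1159.00 mm² minus the doubly-counted overlap 12.75 mm² gives 1146.25 mm² — area = 1146.25 mm². Checking containment: the cross-section at z = 13.12 is a subset of the cross-section at z = 7.36.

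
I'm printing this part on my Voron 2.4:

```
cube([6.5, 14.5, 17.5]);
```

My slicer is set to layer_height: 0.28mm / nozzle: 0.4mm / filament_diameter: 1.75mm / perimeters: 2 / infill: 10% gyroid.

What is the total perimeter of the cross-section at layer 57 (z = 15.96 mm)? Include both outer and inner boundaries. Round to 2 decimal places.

At z = 15.96 mm: the cube (footprint 6.5×14.5) is included at this height (perimeter 42.00 mm). Overall, the cross-section is a single solid region. Total boundary length (outer) = 42.00 mm.

42.00 mm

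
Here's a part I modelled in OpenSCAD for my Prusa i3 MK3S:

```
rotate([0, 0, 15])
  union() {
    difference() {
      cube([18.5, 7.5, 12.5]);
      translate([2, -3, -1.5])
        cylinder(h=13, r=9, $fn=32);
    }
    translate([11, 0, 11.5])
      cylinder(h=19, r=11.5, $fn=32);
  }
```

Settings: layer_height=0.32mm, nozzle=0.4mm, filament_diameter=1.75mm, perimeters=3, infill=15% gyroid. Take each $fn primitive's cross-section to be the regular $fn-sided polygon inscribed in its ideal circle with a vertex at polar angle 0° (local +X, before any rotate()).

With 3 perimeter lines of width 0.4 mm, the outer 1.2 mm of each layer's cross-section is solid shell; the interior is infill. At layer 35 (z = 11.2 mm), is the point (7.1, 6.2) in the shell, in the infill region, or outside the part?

shell

At z = 11.2 mm: the cube (footprint 18.5×7.5) is included at this height; the cylinder at (2, -3): section is a regular 32-gon, circumradius r=9; Subtracting the remaining from the first: starting from the 18.5×7.5 cube, the r=9 cylinder at (2, -3) partially overlaps it — only the 48.61 mm² overlap (of its 252.84 mm²) is removed, clipping the outline — 1 connected region; the cylinder at (11, 0) does not reach this height (z outside [11.5, 30.5]); Merging all regions: only that combined region is present, so the union is just that shape — 1 connected region; (whole slice rotated 15° about Z — lengths, areas and connectivity unchanged). Overall, the cross-section is a single solid region. Undo the 15° rotation: the query point maps to (8.463, 4.151) in the un-rotated model frame. The nearest boundary edge runs (8.36, 3.36)→(7.00, 4.48); distance from the point to it = 0.67 mm. The point is inside the cross-section, 0.67 mm from the nearest boundary — within the 1.2 mm shell band (3 × 0.4).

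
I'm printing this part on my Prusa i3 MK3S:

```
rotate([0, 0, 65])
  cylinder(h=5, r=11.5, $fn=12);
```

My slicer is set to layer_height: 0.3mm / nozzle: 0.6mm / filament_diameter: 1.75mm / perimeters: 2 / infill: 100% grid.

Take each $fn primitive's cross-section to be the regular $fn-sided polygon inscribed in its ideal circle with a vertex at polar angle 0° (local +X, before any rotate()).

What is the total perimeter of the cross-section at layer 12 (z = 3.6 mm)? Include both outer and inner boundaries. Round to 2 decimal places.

At z = 3.6 mm: the cylinder: section is a regular 12-gon, circumradius r=11.5 (perimeter = 2·12·11.500·sin(180°/12) = 71.43 mm); (whole slice rotated 65° about Z — lengths, areas and connectivity unchanged). Overall, the cross-section is a single solid region. Total boundary length (outer) = 71.43 mm.

71.43 mm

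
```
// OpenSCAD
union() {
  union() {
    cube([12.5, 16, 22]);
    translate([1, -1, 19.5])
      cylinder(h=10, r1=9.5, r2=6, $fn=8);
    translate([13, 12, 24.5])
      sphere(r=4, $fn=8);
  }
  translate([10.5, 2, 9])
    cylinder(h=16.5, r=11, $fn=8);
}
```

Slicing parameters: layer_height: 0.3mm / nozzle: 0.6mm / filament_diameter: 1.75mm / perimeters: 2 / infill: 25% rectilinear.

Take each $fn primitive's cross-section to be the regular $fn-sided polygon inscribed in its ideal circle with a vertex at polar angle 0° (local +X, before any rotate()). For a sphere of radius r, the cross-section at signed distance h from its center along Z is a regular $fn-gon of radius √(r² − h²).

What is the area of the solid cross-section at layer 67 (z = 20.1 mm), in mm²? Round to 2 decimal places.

At z = 20.1 mm: the cube is present — its section is the full 12.5×16 rectangle (area 200.00 mm²); the cone at (1, -1) contributes a regular 8-gon of circumradius 9.290 (interpolated between r1=9.5 and r2=6 at t=0.060) (area = (8/2)·9.290²·sin(360°/8) = 244.10 mm²); the sphere at (13, 12) does not reach this height (|z−center|=4.400 > r=4); Taking the union: the regions partially overlap — summed areas 444.10 mm² minus the doubly-counted overlap 60.03 mm² gives 384.08 mm² — area = 384.08 mm²; the cylinder at (10.5, 2): section is a regular 8-gon, circumradius r=11 (area = (8/2)·11.000²·sin(360°/8) = 342.24 mm²); Taking the union: the regions partially overlap — summed areas 726.32 mm² minus the doubly-counted overlap 183.11 mm² gives 543.20 mm² — area = 543.20 mm². Overall, the cross-section is a single solid region. Net area = 543.20 mm².

543.20 mm²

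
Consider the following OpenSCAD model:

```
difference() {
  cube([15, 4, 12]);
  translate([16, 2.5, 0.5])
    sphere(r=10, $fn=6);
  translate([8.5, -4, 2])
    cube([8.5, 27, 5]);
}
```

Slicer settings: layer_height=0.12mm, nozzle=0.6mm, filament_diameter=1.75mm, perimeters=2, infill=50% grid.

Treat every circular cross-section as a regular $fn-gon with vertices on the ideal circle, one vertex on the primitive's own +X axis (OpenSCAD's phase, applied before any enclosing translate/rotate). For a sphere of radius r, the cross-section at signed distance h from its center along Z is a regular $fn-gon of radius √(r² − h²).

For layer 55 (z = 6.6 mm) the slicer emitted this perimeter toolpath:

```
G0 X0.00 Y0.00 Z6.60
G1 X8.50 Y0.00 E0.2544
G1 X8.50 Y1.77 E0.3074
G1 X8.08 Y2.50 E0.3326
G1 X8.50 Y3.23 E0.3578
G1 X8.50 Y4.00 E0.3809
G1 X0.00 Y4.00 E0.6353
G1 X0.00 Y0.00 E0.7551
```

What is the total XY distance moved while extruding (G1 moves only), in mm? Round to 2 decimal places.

25.22 mm

Sum the Euclidean lengths of each G1 segment: total = 25.22 mm.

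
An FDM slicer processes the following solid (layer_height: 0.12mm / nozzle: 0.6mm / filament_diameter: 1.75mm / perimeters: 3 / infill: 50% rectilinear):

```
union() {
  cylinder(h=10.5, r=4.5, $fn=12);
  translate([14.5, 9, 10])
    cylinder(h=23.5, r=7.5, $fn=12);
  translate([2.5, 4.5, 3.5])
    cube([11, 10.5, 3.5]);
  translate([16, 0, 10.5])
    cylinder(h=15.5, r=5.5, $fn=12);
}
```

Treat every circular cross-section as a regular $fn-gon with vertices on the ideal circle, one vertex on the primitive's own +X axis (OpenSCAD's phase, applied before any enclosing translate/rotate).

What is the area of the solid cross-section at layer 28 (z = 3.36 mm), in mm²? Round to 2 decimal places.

60.75 mm²

At z = 3.36 mm: the r=4.5 cylinder contributes a regular 12-gon of circumradius 4.5 (area = (12/2)·4.500²·sin(360°/12) = 60.75 mm²); the cylinder at (14.5, 9) is not intersected at this z (z outside [10, 33.5]); the cube at (2.5, 4.5) is not intersected at this z (z outside [3.5, 7]); the cylinder at (16, 0) is not intersected at this z (z outside [10.5, 26]); Merging all regions: only the r=4.5 cylinder is present, so the union is just that shape — area = 60.75 mm². Overall, the cross-section is a single solid region. Net area = 60.75 mm².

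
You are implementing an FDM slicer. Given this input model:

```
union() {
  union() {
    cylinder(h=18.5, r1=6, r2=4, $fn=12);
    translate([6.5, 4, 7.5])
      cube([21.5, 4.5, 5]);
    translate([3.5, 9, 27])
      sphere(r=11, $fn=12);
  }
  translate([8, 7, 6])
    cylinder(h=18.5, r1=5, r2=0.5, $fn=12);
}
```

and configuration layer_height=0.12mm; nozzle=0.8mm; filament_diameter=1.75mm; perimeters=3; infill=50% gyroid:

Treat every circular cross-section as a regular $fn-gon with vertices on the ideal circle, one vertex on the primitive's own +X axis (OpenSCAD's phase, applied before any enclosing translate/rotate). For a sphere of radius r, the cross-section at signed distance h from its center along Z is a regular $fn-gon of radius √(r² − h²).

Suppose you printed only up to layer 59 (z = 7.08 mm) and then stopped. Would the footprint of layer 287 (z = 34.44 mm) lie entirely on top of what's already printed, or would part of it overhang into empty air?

Compare the two slices. At z = 7.08: the cone (r1=6→r2=4) has section circumradius 5.235 here — a regular 12-gon (area = (12/2)·5.235²·sin(360°/12) = 82.20 mm²); the cube at (6.5, 4) is not intersected at this z (z outside [7.5, 12.5]); the sphere at (3.5, 9) does not reach this height (|z−center|=19.920 > r=11); Taking the union: only the cone is present, so the union is just that shape — area = 82.20 mm²; the cone at (8, 7): at t=0.058 of its height the radius interpolates to r₁+(r₂−r₁)t = 4.737, giving a regular 12-gon of that circumradius (area = (12/2)·4.737²·sin(360°/12) = 67.33 mm²); Merging all regions: the 2 present regions are separate (no shared area or edge), so areas and boundary lengths simply add and each stays a separate island — area = 149.53 mm². At z = 34.44: the cone is absent (z outside [0, 18.5]); the cube at (6.5, 4) does not reach this height (z outside [7.5, 12.5]); the sphere at (3.5, 9): section is a regular 12-gon, circumradius = √(r²−h²) = √(11²−7.44²) = 8.102 (area = (12/2)·8.102²·sin(360°/12) = 196.94 mm²); Taking the union: only the r=11 sphere at (3.5, 9) is present, so the union is just that shape — area = 196.94 mm²; the cone at (8, 7) is not intersected at this z (z outside [6, 24.5]); Combining (union): only that combined region is present, so the union is just that shape — area = 196.94 mm². Checking containment: at z = 34.44 the cross-section extends beyond the z = 7.08 cross-section by about 120.70 mm².

part overhangs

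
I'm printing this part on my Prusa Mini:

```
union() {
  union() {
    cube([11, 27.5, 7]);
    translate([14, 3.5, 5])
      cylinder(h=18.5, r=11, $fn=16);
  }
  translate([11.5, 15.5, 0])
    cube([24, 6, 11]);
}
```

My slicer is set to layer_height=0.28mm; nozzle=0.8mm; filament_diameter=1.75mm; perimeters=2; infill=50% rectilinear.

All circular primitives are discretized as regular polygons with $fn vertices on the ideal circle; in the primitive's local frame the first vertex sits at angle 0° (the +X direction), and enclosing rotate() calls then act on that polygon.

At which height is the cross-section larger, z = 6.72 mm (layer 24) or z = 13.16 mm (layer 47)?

Layer 24 (z = 6.72): the cube is present — its section is the full 11×27.5 rectangle (area 302.50 mm²); the r=11 cylinder at (14, 3.5) gives a regular 16-gon of circumradius 11 (constant along its height) (area = (16/2)·11.000²·sin(360°/16) = 370.44 mm²); Merging all regions: the regions partially overlap — summed areas 672.94 mm² minus the doubly-counted overlap 87.29 mm² gives 585.65 mm² — area = 585.65 mm²; the 24×6 cube at (11.5, 15.5) contributes its full rectangle (area 144.00 mm²); Merging all regions: the 2 present regions are separate (no shared area or edge), so areas and boundary lengths simply add and each stays a separate island — area = 729.65 mm². So its area = 729.65 mm². Layer 47 (z = 13.16): the cube is absent (z outside [0, 7]); the cylinder at (14, 3.5): section is a regular 16-gon, circumradius r=11 (area = (16/2)·11.000²·sin(360°/16) = 370.44 mm²); Combining (union): only the r=11 cylinder at (14, 3.5) is present, so the union is just that shape — area = 370.44 mm²; the cube at (11.5, 15.5) does not reach this height (z outside [0, 11]); Merging all regions: only that combined region is present, so the union is just that shape — area = 370.44 mm². So its area = 370.44 mm². Layer 24 is larger (729.65 vs 370.44 mm²).

layer 24 (z = 6.72 mm)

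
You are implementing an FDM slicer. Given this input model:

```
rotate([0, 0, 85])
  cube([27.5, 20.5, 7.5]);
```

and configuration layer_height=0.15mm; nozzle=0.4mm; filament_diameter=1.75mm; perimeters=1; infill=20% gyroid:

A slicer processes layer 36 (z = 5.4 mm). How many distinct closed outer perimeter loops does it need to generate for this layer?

At z = 5.4 mm: the cube is present — its section is the full 27.5×20.5 rectangle; (whole slice rotated 85° about Z — lengths, areas and connectivity unchanged). The result has 1 disconnected region.

1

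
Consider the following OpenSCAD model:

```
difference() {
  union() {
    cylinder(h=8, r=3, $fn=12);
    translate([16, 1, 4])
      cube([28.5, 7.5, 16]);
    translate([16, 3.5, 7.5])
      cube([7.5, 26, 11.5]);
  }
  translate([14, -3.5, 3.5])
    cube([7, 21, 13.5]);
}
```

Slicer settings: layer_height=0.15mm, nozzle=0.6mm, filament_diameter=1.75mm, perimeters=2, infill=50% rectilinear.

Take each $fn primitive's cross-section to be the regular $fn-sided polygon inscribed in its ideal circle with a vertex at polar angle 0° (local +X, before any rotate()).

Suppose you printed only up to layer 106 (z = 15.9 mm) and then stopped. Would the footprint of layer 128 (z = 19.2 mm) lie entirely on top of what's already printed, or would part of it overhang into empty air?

Compare the two slices. At z = 15.9: the cylinder does not reach this height (z outside [0, 8]); the 28.5×7.5 cube at (16, 1) contributes its full rectangle (area 213.75 mm²); the 7.5×26 cube at (16, 3.5) contributes its full rectangle (area 195.00 mm²); Taking the union: the regions partially overlap — summed areas 408.75 mm² minus the doubly-counted overlap 37.50 mm² gives 371.25 mm² — area = 371.25 mm²; the cube at (14, -3.5) is present — its section is the full 7×21 rectangle (area 147.00 mm²); Subtracting the remaining from the first: starting from the result so far (371.25 mm²), the 7×21 cube at (14, -3.5) partially overlaps it — only the 82.50 mm² overlap (of its 147.00 mm²) is removed, clipping the outline — area = 288.75 mm². At z = 19.2: the cylinder is not intersected at this z (z outside [0, 8]); the 28.5×7.5 cube at (16, 1) contributes its full rectangle (area 213.75 mm²); the cube at (16, 3.5) is not intersected at this z (z outside [7.5, 19]); Combining (union): only the 28.5×7.5 cube at (16, 1) is present, so the union is just that shape — area = 213.75 mm²; the cube at (14, -3.5) is not intersected at this z (z outside [3.5, 17]); Taking the first minus the rest: none of the subtracted shapes is present at this height, so the result so far is unchanged — area = 213.75 mm². Checking containment: at z = 19.2 the cross-section extends beyond the z = 15.9 cross-section by about 37.50 mm².

part overhangs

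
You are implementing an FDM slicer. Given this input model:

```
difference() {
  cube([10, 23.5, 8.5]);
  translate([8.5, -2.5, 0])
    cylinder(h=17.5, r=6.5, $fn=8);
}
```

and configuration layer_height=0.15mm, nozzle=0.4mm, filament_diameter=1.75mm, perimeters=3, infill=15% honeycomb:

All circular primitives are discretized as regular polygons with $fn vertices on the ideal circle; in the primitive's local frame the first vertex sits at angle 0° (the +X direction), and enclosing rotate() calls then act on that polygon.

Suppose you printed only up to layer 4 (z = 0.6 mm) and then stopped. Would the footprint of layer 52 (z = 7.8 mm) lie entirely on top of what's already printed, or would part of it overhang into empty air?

entirely on top

Compare the two slices. At z = 0.6: the cube (footprint 10×23.5) is included at this height (area 235.00 mm²); the r=6.5 cylinder at (8.5, -2.5) contributes a regular 8-gon of circumradius 6.5 (area = (8/2)·6.500²·sin(360°/8) = 119.50 mm²); Subtracting the remaining from the first: starting from the 10×23.5 cube (235.00 mm²), the r=6.5 cylinder at (8.5, -2.5) partially overlaps it — only the 20.45 mm² overlap (of its 119.50 mm²) is removed, clipping the outline — area = 214.55 mm². At z = 7.8: the cube is present — its section is the full 10×23.5 rectangle (area 235.00 mm²); the cylinder at (8.5, -2.5): section is a regular 8-gon, circumradius r=6.5 (area = (8/2)·6.500²·sin(360°/8) = 119.50 mm²); Taking the first minus the rest: starting from the 10×23.5 cube (235.00 mm²), the r=6.5 cylinder at (8.5, -2.5) partially overlaps it — only the 20.45 mm² overlap (of its 119.50 mm²) is removed, clipping the outline — area = 214.55 mm². Checking containment: the cross-section at z = 7.8 is a subset of the cross-section at z = 0.6.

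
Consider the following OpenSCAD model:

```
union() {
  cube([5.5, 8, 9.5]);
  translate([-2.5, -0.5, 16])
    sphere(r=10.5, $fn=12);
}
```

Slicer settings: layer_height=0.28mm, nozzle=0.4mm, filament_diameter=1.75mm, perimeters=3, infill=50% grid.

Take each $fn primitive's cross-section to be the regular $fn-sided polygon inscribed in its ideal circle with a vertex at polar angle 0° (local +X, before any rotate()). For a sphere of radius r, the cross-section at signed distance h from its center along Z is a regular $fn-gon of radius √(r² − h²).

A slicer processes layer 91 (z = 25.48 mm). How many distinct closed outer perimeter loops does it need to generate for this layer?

At z = 25.48 mm: the cube is absent (z outside [0, 9.5]); the r=10.5 sphere at (-2.5, -0.5) slices to a regular 12-gon of circumradius 4.514 (√(r²−h²) with h=9.48 from center); Merging all regions: only the r=10.5 sphere at (-2.5, -0.5) is present, so the union is just that shape — 1 connected region. The result has 1 disconnected region.

1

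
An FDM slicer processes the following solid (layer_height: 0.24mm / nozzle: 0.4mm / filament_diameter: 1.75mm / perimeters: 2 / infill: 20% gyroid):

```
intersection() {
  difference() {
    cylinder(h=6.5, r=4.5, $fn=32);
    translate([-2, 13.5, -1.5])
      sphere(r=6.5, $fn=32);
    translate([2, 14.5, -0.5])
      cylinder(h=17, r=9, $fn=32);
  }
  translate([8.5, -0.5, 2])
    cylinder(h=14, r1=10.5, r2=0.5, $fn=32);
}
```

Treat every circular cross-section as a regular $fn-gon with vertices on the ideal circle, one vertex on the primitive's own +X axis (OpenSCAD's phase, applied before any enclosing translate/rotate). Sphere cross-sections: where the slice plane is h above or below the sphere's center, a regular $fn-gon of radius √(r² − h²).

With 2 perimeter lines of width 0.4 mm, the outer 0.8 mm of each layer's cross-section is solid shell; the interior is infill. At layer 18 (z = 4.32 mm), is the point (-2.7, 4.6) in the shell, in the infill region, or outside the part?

At z = 4.32 mm: the r=4.5 cylinder contributes a regular 32-gon of circumradius 4.5; the r=6.5 sphere at (-2, 13.5) contributes a regular 32-gon of circumradius √(6.5²−5.82²) = 2.894; the r=9 cylinder at (2, 14.5) contributes a regular 32-gon of circumradius 9; Subtracting the remaining from the first: starting from the r=4.5 cylinder, the r=6.5 sphere at (-2, 13.5) misses the remaining region (no effect); the r=9 cylinder at (2, 14.5) misses the remaining region (no effect) — 1 connected region; the cone at (8.5, -0.5): at t=0.166 of its height the radius interpolates to r₁+(r₂−r₁)t = 8.843, giving a regular 32-gon of that circumradius; Taking the intersection: the cone at (8.5, -0.5) partially overlaps the result so far; clipping to the common part keeps 30.79 mm² — 1 connected region. Overall, the cross-section is a single solid region. The nearest boundary edge runs (0.33, 2.88)→(1.11, 4.34); distance from the point to it = 3.48 mm. The point is not inside any of the regions above, so it lies outside the cross-section (3.48 mm from the nearest boundary).

outside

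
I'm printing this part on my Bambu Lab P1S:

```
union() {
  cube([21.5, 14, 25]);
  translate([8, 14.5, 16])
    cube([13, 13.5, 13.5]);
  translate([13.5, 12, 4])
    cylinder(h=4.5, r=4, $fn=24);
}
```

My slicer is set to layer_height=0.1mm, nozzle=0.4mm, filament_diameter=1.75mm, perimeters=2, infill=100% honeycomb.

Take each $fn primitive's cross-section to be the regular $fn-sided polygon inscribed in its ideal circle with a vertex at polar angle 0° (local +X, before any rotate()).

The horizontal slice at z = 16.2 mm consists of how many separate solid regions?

2

At z = 16.2 mm: the 21.5×14 cube contributes its full rectangle; the cube at (8, 14.5) (footprint 13×13.5) is included at this height; the cylinder at (13.5, 12) does not reach this height (z outside [4, 8.5]); Taking the union: the 2 present regions are separate (no shared area or edge), so areas and boundary lengths simply add and each stays a separate island — 2 connected regions. The result has 2 disconnected regions.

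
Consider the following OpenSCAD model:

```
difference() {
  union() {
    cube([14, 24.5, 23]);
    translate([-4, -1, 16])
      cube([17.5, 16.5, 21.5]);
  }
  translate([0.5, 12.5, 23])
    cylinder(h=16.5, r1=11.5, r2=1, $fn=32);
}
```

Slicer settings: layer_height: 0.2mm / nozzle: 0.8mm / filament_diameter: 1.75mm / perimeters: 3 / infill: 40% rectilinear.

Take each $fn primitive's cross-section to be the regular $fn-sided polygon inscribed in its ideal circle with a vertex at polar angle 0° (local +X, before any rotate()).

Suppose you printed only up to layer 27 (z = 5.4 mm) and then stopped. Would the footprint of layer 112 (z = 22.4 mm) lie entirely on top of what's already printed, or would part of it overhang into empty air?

Compare the two slices. At z = 5.4: the 14×24.5 cube contributes its full rectangle (area 343.00 mm²); the cube at (-4, -1) does not reach this height (z outside [16, 37.5]); Combining (union): only the 14×24.5 cube is present, so the union is just that shape — area = 343.00 mm²; the cone at (0.5, 12.5) is absent (z outside [23, 39.5]); After the difference (first − rest): none of the subtracted shapes is present at this height, so that combined region is unchanged — area = 343.00 mm². At z = 22.4: the 14×24.5 cube contributes its full rectangle (area 343.00 mm²); the 17.5×16.5 cube at (-4, -1) contributes its full rectangle (area 288.75 mm²); Taking the union: the regions partially overlap — summed areas 631.75 mm² minus the doubly-counted overlap 209.25 mm² gives 422.50 mm² — area = 422.50 mm²; the cone at (0.5, 12.5) is not intersected at this z (z outside [23, 39.5]); Subtracting the remaining from the first: none of the subtracted shapes is present at this height, so that combined region is unchanged — area = 422.50 mm². Checking containment: at z = 22.4 the cross-section extends beyond the z = 5.4 cross-section by about 79.50 mm².

part overhangs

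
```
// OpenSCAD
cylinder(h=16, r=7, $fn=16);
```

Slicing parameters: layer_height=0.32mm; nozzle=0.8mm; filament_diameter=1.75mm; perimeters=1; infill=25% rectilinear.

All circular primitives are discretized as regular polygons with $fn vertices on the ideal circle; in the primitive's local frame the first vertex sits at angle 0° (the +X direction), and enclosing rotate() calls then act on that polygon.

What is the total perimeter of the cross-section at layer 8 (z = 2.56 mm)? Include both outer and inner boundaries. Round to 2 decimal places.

43.70 mm

At z = 2.56 mm: the r=7 cylinder gives a regular 16-gon of circumradius 7 (constant along its height) (perimeter = 2·16·7.000·sin(180°/16) = 43.70 mm). Overall, the cross-section is a single solid region. Total boundary length (outer) = 43.70 mm.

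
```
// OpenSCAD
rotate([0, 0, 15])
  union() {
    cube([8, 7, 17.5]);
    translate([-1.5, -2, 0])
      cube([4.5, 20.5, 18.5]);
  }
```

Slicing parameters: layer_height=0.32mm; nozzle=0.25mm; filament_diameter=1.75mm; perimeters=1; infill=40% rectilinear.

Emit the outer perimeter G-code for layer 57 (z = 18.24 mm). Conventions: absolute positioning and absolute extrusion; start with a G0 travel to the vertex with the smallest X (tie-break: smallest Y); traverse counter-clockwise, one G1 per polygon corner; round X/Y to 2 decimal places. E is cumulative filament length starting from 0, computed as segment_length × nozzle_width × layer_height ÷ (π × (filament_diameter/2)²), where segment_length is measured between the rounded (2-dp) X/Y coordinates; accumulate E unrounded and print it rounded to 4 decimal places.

G0 X-6.24 Y17.48 Z18.24
G1 X-0.93 Y-2.32 E0.6818
G1 X3.42 Y-1.16 E0.8316
G1 X-1.89 Y18.65 E1.5137
G1 X-6.24 Y17.48 E1.6635

At z = 18.24 mm: the cube is not intersected at this z (z outside [0, 17.5]); the cube at (-1.5, -2) (footprint 4.5×20.5) is included at this height; Taking the union: only the 4.5×20.5 cube at (-1.5, -2) is present, so the union is just that shape — 1 connected region; (whole slice rotated 15° about Z — lengths, areas and connectivity unchanged). The outline is a single polygon with 4 vertices. Extrusion per mm of travel: 0.25 × 0.32 / (π × 0.875²) = 0.033260. Accumulating E over each segment gives final E = 1.6635.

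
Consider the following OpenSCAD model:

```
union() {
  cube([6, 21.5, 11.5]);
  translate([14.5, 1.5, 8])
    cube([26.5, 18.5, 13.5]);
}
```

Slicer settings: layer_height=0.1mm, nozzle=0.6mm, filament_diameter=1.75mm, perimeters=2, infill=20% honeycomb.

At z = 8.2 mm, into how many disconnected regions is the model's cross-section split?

At z = 8.2 mm: the cube (footprint 6×21.5) is included at this height; the cube at (14.5, 1.5) is present — its section is the full 26.5×18.5 rectangle; Combining (union): the 2 present regions are separate (no shared area or edge), so areas and boundary lengths simply add and each stays a separate island — 2 connected regions. The result has 2 disconnected regions.

2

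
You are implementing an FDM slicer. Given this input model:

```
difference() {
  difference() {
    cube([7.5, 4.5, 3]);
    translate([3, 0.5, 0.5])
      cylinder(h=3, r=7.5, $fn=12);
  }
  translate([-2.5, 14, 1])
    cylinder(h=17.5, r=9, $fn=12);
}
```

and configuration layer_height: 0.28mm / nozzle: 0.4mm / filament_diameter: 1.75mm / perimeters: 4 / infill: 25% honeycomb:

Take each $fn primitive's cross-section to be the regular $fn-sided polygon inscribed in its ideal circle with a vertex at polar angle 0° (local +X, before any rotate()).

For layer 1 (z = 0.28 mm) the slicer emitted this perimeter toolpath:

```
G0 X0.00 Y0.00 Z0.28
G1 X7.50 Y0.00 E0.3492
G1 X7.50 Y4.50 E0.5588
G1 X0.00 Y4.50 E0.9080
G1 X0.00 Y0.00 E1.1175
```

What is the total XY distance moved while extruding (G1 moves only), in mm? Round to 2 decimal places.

Sum the Euclidean lengths of each G1 segment: total = 24.00 mm.

24.00 mm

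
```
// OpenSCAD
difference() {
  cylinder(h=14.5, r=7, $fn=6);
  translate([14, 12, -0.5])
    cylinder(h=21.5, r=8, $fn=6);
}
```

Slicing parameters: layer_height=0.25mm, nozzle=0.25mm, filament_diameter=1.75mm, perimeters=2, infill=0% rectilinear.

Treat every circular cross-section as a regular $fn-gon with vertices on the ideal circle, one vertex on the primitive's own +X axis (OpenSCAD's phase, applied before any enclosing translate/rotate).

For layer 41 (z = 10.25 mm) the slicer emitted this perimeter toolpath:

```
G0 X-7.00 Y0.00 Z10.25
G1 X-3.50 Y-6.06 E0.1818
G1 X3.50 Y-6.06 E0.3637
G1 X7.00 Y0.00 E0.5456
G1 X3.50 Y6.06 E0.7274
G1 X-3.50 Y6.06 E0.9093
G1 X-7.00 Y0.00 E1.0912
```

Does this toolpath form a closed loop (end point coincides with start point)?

Start point (G0): (-7.00, 0.00). End point (last G1): the path returns to the start — closed.

yes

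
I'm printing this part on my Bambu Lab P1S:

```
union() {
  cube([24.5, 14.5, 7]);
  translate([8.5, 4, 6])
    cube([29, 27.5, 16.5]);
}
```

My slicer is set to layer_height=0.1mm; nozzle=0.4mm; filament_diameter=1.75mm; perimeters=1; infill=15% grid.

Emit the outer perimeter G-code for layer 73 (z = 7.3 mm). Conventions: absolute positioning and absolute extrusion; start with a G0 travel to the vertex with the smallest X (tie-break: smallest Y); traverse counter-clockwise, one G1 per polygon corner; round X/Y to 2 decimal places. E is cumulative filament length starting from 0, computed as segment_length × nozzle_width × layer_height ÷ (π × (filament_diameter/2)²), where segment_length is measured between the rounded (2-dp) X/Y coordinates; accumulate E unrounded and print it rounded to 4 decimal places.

At z = 7.3 mm: the cube is not intersected at this z (z outside [0, 7]); the cube at (8.5, 4) is present — its section is the full 29×27.5 rectangle; Taking the union: only the 29×27.5 cube at (8.5, 4) is present, so the union is just that shape — 1 connected region. The outline is a single polygon with 4 vertices. Extrusion per mm of travel: 0.4 × 0.1 / (π × 0.875²) = 0.016630. Accumulating E over each segment gives final E = 1.8792.

G0 X8.50 Y4.00 Z7.30
G1 X37.50 Y4.00 E0.4823
G1 X37.50 Y31.50 E0.9396
G1 X8.50 Y31.50 E1.4219
G1 X8.50 Y4.00 E1.8792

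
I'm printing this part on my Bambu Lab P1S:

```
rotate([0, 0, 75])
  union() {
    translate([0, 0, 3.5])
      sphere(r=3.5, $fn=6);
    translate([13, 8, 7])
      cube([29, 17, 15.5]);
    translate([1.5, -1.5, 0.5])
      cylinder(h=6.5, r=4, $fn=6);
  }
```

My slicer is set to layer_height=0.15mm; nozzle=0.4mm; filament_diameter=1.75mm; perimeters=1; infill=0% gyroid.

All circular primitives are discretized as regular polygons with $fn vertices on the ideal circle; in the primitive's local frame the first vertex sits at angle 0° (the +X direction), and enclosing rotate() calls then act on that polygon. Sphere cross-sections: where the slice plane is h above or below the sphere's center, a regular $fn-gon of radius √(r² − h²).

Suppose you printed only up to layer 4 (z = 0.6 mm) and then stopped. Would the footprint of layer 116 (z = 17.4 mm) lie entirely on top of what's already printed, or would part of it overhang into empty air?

part overhangs

Compare the two slices. At z = 0.6: the r=3.5 sphere contributes a regular 6-gon of circumradius √(3.5²−2.9²) = 1.960 (area = (6/2)·1.960²·sin(360°/6) = 9.98 mm²); the cube at (13, 8) does not reach this height (z outside [7, 22.5]); the r=4 cylinder at (1.5, -1.5) gives a regular 6-gon of circumradius 4 (constant along its height) (area = (6/2)·4.000²·sin(360°/6) = 41.57 mm²); Merging all regions: the regions partially overlap — summed areas 51.55 mm² minus the doubly-counted overlap 9.38 mm² gives 42.17 mm² — area = 42.17 mm²; (rotated 75° about Z; rotation is an isometry so areas/perimeters/island counts are preserved). At z = 17.4: the sphere does not reach this height (|z−center|=13.900 > r=3.5); the cube at (13, 8) is present — its section is the full 29×17 rectangle (area 493.00 mm²); the cylinder at (1.5, -1.5) does not reach this height (z outside [0.5, 7]); Merging all regions: only the 29×17 cube at (13, 8) is present, so the union is just that shape — area = 493.00 mm²; (whole slice rotated 75° about Z — lengths, areas and connectivity unchanged). Checking containment: at z = 17.4 the cross-section extends beyond the z = 0.6 cross-section by about 493.00 mm².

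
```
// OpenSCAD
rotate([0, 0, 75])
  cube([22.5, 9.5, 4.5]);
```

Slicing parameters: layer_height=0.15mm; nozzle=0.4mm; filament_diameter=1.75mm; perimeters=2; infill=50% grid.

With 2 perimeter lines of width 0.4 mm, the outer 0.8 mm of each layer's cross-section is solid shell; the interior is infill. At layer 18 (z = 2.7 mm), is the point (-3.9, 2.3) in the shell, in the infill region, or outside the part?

infill

At z = 2.7 mm: the cube is present — its section is the full 22.5×9.5 rectangle; (rotated 75° about Z; rotation is an isometry so areas/perimeters/island counts are preserved). Overall, the cross-section is a single solid region. Undo the 75° rotation: the query point maps to (1.212, 4.362) in the un-rotated model frame. The nearest boundary edge runs (0.00, 9.50)→(0.00, 0.00); distance from the point to it = 1.21 mm. The point is inside the cross-section and 1.21 mm from the nearest boundary — more than the 0.8 mm shell width (2 × 0.4), so it's in the infill interior.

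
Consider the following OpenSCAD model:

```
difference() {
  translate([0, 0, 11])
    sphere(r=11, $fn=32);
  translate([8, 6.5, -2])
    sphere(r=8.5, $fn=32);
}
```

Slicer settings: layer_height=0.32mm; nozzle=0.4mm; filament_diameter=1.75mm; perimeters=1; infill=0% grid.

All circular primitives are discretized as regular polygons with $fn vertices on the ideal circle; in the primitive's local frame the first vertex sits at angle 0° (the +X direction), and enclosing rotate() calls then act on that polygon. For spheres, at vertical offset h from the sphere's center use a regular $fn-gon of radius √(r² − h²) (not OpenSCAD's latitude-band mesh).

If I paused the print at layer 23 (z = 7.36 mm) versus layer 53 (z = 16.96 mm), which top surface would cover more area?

Layer 23 (z = 7.36): the r=11 sphere contributes a regular 32-gon of circumradius √(11²−3.64²) = 10.380 (area = (32/2)·10.380²·sin(360°/32) = 336.34 mm²); the sphere at (8, 6.5) is absent (|z−center|=9.360 > r=8.5); Subtracting the remaining from the first: none of the subtracted shapes is present at this height, so the r=11 sphere is unchanged — area = 336.34 mm². So its area = 336.34 mm². Layer 53 (z = 16.96): the sphere: section is a regular 32-gon, circumradius = √(r²−h²) = √(11²−5.96²) = 9.245 (area = (32/2)·9.245²·sin(360°/32) = 266.82 mm²); the sphere at (8, 6.5) does not reach this height (|z−center|=18.960 > r=8.5); Taking the first minus the rest: none of the subtracted shapes is present at this height, so the r=11 sphere is unchanged — area = 266.82 mm². So its area = 266.82 mm². Layer 23 is larger (336.34 vs 266.82 mm²).

layer 23 (z = 7.36 mm)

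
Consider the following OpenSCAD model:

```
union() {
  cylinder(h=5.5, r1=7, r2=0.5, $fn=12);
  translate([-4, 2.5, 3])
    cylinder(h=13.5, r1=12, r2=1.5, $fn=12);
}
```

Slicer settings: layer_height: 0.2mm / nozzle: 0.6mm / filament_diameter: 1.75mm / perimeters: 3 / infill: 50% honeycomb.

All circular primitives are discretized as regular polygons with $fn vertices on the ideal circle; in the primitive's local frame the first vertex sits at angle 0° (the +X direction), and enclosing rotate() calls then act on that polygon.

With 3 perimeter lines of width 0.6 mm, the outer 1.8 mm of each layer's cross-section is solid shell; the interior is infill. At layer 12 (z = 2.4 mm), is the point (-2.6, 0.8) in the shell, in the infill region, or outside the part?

At z = 2.4 mm: the cone: at t=0.436 of its height the radius interpolates to r₁+(r₂−r₁)t = 4.164, giving a regular 12-gon of that circumradius; the cone at (-4, 2.5) is not intersected at this z (z outside [3, 16.5]); Merging all regions: only the cone is present, so the union is just that shape — 1 connected region. Overall, the cross-section is a single solid region. The nearest boundary edge runs (-3.61, 2.08)→(-4.16, 0.00); distance from the point to it = 1.30 mm. The point is inside the cross-section, 1.30 mm from the nearest boundary — within the 1.8 mm shell band (3 × 0.6).

shell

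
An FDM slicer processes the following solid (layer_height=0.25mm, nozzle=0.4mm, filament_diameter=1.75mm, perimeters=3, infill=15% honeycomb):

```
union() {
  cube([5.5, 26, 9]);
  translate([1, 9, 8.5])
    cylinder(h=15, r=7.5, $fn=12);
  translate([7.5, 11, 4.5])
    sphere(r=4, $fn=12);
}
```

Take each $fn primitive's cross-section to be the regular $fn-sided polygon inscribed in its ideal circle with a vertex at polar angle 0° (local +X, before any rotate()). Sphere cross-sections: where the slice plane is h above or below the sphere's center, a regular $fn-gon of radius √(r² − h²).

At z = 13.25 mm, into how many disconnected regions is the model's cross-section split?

At z = 13.25 mm: the cube is not intersected at this z (z outside [0, 9]); the cylinder at (1, 9): section is a regular 12-gon, circumradius r=7.5; the sphere at (7.5, 11) does not reach this height (|z−center|=8.750 > r=4); Merging all regions: only the r=7.5 cylinder at (1, 9) is present, so the union is just that shape — 1 connected region. The result has 1 disconnected region.

1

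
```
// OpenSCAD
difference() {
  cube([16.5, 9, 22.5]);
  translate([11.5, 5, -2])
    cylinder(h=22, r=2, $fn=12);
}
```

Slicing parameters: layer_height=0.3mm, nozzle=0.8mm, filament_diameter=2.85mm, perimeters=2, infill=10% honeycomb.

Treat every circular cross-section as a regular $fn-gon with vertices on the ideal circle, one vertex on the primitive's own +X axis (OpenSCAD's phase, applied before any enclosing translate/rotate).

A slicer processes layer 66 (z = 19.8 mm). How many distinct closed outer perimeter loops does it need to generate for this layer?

At z = 19.8 mm: the cube is present — its section is the full 16.5×9 rectangle; the r=2 cylinder at (11.5, 5) gives a regular 12-gon of circumradius 2 (constant along its height); Taking the first minus the rest: starting from the 16.5×9 cube, the r=2 cylinder at (11.5, 5) lies wholly inside it (removes its full 12.00 mm² and its 12.42 mm outline becomes a hole wall) — 1 connected region with 1 hole. The result has 1 disconnected region.

1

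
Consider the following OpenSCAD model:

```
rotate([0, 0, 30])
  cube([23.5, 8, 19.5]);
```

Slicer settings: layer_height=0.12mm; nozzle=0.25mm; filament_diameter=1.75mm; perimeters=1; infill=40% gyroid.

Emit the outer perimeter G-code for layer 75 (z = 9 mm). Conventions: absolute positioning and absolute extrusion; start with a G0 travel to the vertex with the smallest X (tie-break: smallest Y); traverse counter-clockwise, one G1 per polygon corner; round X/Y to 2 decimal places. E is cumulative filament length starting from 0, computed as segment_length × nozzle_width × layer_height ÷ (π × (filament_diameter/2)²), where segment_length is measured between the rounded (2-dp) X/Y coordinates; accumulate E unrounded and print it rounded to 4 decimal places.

At z = 9 mm: the cube (footprint 23.5×8) is included at this height; (rotated 30° about Z; rotation is an isometry so areas/perimeters/island counts are preserved). The outline is a single polygon with 4 vertices. Extrusion per mm of travel: 0.25 × 0.12 / (π × 0.875²) = 0.012473. Accumulating E over each segment gives final E = 0.7858.

G0 X-4.00 Y6.93 Z9.00
G1 X0.00 Y0.00 E0.0998
G1 X20.35 Y11.75 E0.3929
G1 X16.35 Y18.68 E0.4927
G1 X-4.00 Y6.93 E0.7858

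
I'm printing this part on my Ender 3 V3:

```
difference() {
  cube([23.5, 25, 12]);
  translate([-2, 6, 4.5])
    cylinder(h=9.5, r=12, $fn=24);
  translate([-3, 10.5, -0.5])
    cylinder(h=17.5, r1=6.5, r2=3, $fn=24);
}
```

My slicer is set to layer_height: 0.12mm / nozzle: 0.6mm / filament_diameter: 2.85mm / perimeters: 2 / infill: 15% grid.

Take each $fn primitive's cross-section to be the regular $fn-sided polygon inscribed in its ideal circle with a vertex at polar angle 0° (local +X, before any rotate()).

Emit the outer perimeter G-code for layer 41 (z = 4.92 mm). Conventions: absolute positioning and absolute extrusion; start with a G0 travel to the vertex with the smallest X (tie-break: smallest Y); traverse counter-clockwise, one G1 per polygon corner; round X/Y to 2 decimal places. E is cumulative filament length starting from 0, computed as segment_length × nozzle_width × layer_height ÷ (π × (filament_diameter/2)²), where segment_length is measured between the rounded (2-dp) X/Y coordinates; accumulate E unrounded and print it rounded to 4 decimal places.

G0 X0.00 Y17.74 Z4.92
G1 X1.11 Y17.59 E0.0126
G1 X4.00 Y16.39 E0.0480
G1 X6.49 Y14.49 E0.0833
G1 X8.39 Y12.00 E0.1187
G1 X9.59 Y9.11 E0.1540
G1 X10.00 Y6.00 E0.1894
G1 X9.59 Y2.89 E0.2248
G1 X8.39 Y0.00 E0.2601
G1 X23.50 Y0.00 E0.4306
G1 X23.50 Y25.00 E0.7128
G1 X0.00 Y25.00 E0.9780
G1 X0.00 Y17.74 E1.0600

At z = 4.92 mm: the 23.5×25 cube contributes its full rectangle; the r=12 cylinder at (-2, 6) gives a regular 24-gon of circumradius 12 (constant along its height); the cone at (-3, 10.5) (r1=6.5→r2=3) has section circumradius 5.416 here — a regular 24-gon; After the difference (first − rest): starting from the 23.5×25 cube, the r=12 cylinder at (-2, 6) partially overlaps it — only the 144.52 mm² overlap (of its 447.24 mm²) is removed, clipping the outline; the cone at (-3, 10.5) misses the remaining region (no effect) — 1 connected region. The outline is a single polygon with 12 vertices. Extrusion per mm of travel: 0.6 × 0.12 / (π × 1.425²) = 0.011286. Accumulating E over each segment gives final E = 1.0600.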